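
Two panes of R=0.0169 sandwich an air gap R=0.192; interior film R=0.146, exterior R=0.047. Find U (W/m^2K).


Total thermal resistance (series):
  R_total = R_in + R_glass + R_air + R_glass + R_out
  R_total = 0.146 + 0.0169 + 0.192 + 0.0169 + 0.047 = 0.4188 m^2K/W
U-value = 1 / R_total = 1 / 0.4188 = 2.388 W/m^2K

2.388 W/m^2K


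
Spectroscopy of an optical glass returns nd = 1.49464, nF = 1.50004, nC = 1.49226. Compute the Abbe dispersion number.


Abbe number formula: Vd = (nd - 1) / (nF - nC)
  nd - 1 = 1.49464 - 1 = 0.49464
  nF - nC = 1.50004 - 1.49226 = 0.00778
  Vd = 0.49464 / 0.00778 = 63.58

63.58


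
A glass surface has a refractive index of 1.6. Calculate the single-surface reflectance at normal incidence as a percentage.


Fresnel reflectance at normal incidence:
  R = ((n - 1)/(n + 1))^2
  (n - 1)/(n + 1) = (1.6 - 1)/(1.6 + 1) = 0.230769
  R = 0.230769^2 = 0.0532543
  R(%) = 0.0532543 * 100 = 5.325%

5.325%


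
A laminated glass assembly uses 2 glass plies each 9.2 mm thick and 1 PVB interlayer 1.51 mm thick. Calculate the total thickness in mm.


Total thickness = glass contribution + PVB contribution
  Glass: 2 * 9.2 = 18.4 mm
  PVB: 1 * 1.51 = 1.51 mm
  Total = 18.4 + 1.51 = 19.91 mm

19.91 mm


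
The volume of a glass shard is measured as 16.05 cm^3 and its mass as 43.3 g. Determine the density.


Use the definition of density:
  rho = mass / volume
  rho = 43.3 / 16.05 = 2.698 g/cm^3

2.698 g/cm^3


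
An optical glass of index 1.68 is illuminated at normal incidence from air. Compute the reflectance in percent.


Fresnel reflectance at normal incidence:
  R = ((n - 1)/(n + 1))^2
  (n - 1)/(n + 1) = (1.68 - 1)/(1.68 + 1) = 0.253731
  R = 0.253731^2 = 0.0643794
  R(%) = 0.0643794 * 100 = 6.438%

6.438%


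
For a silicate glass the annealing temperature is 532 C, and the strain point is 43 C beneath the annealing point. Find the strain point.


Strain point = annealing point - difference:
  T_strain = 532 - 43 = 489 C

489 C


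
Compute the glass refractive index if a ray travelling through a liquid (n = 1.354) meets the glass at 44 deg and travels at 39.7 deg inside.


Apply Snell's law: n1 * sin(theta1) = n2 * sin(theta2)
  n2 = n1 * sin(theta1) / sin(theta2)
  sin(44) = 0.694658
  sin(39.7) = 0.638768
  n2 = 1.354 * 0.694658 / 0.638768 = 1.4725

1.4725


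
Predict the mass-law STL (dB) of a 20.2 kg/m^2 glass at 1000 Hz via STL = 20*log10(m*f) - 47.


Mass law: STL = 20 * log10(m * f) - 47
  m * f = 20.2 * 1000 = 20200
  log10(20200) = 4.30535
  STL = 20 * 4.30535 - 47 = 86.107 - 47 = 39.1 dB

39.1 dB


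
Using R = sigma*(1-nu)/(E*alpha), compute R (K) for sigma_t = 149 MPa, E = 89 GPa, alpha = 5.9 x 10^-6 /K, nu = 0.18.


Thermal shock resistance: R = sigma * (1 - nu) / (E * alpha)
  Numerator = 149 * (1 - 0.18) = 122.18
  Denominator = 89 * 1000 * (5.9 x 10^-6) = 0.5251
  R = 122.18 / 0.5251 = 232.7 K

232.7 K


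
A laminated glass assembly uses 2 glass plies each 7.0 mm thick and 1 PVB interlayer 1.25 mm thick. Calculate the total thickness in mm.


Total thickness = glass contribution + PVB contribution
  Glass: 2 * 7.0 = 14.0 mm
  PVB: 1 * 1.25 = 1.25 mm
  Total = 14.0 + 1.25 = 15.25 mm

15.25 mm


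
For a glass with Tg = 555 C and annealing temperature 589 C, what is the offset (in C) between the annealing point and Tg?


Offset = T_anneal - Tg:
  offset = 589 - 555 = 34 C

34 C


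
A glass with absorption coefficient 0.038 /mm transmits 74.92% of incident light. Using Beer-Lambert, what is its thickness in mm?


Rearrange T = exp(-alpha * thickness):
  thickness = -ln(T) / alpha
  T = 74.92/100 = 0.7492
  ln(T) = -0.28875
  -ln(T) = 0.28875
  thickness = 0.28875 / 0.038 = 7.6 mm

7.6 mm


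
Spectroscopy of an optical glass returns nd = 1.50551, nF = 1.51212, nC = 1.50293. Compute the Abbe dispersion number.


Abbe number formula: Vd = (nd - 1) / (nF - nC)
  nd - 1 = 1.50551 - 1 = 0.50551
  nF - nC = 1.51212 - 1.50293 = 0.00919
  Vd = 0.50551 / 0.00919 = 55.01

55.01


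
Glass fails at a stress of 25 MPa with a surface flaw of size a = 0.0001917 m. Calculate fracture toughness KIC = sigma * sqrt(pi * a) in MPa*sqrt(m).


Fracture toughness: KIC = sigma * sqrt(pi * a)
  pi * a = pi * 0.0001917 = 0.000602243
  sqrt(pi * a) = 0.024541
  KIC = 25 * 0.024541 = 0.614 MPa*sqrt(m)

0.614 MPa*sqrt(m)


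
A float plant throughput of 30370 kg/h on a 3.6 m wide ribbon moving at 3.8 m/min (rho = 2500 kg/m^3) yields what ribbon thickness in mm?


Ribbon cross-section from mass balance:
  Volume rate = throughput / density = 30370 / 2500 = 12.148 m^3/h
  thickness = volume rate / (speed * 60 * width), i.e.
  thickness = throughput / (60 * speed * width * density) * 1000
  thickness = 30370 / (60 * 3.8 * 3.6 * 2500) * 1000 = 14.8 mm

14.8 mm


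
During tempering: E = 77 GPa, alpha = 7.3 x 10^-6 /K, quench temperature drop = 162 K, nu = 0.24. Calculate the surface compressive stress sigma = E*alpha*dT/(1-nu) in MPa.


Tempering stress: sigma = E * alpha * dT / (1 - nu)
  E (MPa) = 77 * 1000 = 77000
  Numerator = 77000 * (7.3 x 10^-6) * 162 = 91.0602
  Denominator = 1 - 0.24 = 0.76
  sigma = 91.0602 / 0.76 = 119.8 MPa

119.8 MPa


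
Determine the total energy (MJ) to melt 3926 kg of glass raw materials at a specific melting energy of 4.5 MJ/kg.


Total energy = mass * specific energy
  E = 3926 * 4.5 = 17667 MJ

17667 MJ


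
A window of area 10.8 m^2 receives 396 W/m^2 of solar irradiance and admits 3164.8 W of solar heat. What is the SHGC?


Rearrange Q = Area * SHGC * Irradiance:
  SHGC = Q / (Area * Irradiance)
  SHGC = 3164.8 / (10.8 * 396) = 0.74

0.74


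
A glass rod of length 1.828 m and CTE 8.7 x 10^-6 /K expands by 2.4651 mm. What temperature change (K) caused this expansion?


Rearrange dL = alpha * L0 * dT for dT:
  dT = dL / (alpha * L0)
  dL (m) = 2.4651 / 1000 = 0.0024651
  dT = 0.0024651 / ((8.7 x 10^-6) * 1.828) = 155.0 K

155.0 K


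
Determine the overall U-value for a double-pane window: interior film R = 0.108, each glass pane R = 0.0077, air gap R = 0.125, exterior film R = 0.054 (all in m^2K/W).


Total thermal resistance (series):
  R_total = R_in + R_glass + R_air + R_glass + R_out
  R_total = 0.108 + 0.0077 + 0.125 + 0.0077 + 0.054 = 0.3024 m^2K/W
U-value = 1 / R_total = 1 / 0.3024 = 3.307 W/m^2K

3.307 W/m^2K


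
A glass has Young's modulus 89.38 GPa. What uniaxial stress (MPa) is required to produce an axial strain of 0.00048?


Rearrange E = sigma / epsilon:
  sigma = E * epsilon
  E (MPa) = 89.38 * 1000 = 89380
  sigma = 89380 * 0.00048 = 42.9 MPa

42.9 MPa


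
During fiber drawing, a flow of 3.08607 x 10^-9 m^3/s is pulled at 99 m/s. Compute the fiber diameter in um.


Cross-sectional area from continuity:
  A = Q / v = 3.08607 x 10^-9 / 99 = 3.117242 x 10^-11 m^2
Diameter from circular cross-section:
  d = sqrt(4A / pi) * 10^6 (m -> um)
  d = sqrt(4 * 3.117242 x 10^-11 / pi) * 10^6 = 6.3 um

6.3 um


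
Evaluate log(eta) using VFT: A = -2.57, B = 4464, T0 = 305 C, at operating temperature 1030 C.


VFT equation: log(eta) = A + B / (T - T0)
  T - T0 = 1030 - 305 = 725
  B / (T - T0) = 4464 / 725 = 6.157
  log(eta) = -2.57 + 6.157 = 3.587

3.587


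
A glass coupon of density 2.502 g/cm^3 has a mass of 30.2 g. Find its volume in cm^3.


Rearrange rho = m / V:
  V = m / rho
  V = 30.2 / 2.502 = 12.07 cm^3

12.07 cm^3


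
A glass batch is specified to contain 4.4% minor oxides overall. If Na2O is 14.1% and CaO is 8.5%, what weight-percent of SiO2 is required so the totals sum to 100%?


Known pieces sum to 100%:
  SiO2 = 100 - (others + Na2O + CaO)
  SiO2 = 100 - (4.4 + 14.1 + 8.5) = 73.0%

73.0%


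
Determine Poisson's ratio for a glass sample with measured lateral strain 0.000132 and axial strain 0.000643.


Poisson's ratio: nu = lateral strain / axial strain
  nu = 0.000132 / 0.000643 = 0.2053

0.2053


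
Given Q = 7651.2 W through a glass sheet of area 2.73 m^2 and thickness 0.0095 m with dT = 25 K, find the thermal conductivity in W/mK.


Fourier's law rearranged: k = Q * t / (A * dT)
  Numerator = 7651.2 * 0.0095 = 72.6864
  Denominator = 2.73 * 25 = 68.25
  k = 72.6864 / 68.25 = 1.065 W/mK

1.065 W/mK


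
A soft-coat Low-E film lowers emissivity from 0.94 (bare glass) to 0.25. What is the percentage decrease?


Percentage reduction = (1 - coated/uncoated) * 100
  Ratio = 0.25 / 0.94 = 0.266
  Reduction = (1 - 0.266) * 100 = 73.4%

73.4%


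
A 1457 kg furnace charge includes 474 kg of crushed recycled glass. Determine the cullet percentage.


Cullet ratio = (cullet mass / total batch mass) * 100
  Ratio = 474 / 1457 * 100 = 32.53%

32.53%


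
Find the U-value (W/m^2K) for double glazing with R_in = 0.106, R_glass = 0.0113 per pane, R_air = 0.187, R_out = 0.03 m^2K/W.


Total thermal resistance (series):
  R_total = R_in + R_glass + R_air + R_glass + R_out
  R_total = 0.106 + 0.0113 + 0.187 + 0.0113 + 0.03 = 0.3456 m^2K/W
U-value = 1 / R_total = 1 / 0.3456 = 2.894 W/m^2K

2.894 W/m^2K


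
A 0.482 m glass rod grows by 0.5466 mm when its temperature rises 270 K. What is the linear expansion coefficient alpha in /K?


Rearrange dL = alpha * L0 * dT for alpha:
  alpha = dL / (L0 * dT)
  alpha = (0.5466 / 1000) / (0.482 * 270) = 0.0000042 /K = 4.2 x 10^-6 /K

4.2 x 10^-6 /K


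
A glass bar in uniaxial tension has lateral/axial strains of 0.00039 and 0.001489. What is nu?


Poisson's ratio: nu = lateral strain / axial strain
  nu = 0.00039 / 0.001489 = 0.2619

0.2619


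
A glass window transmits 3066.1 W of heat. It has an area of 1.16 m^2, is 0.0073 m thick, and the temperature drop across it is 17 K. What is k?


Fourier's law rearranged: k = Q * t / (A * dT)
  Numerator = 3066.1 * 0.0073 = 22.38253
  Denominator = 1.16 * 17 = 19.72
  k = 22.38253 / 19.72 = 1.135 W/mK

1.135 W/mK


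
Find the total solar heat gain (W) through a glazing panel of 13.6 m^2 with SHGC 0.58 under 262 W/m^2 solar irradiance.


Solar heat gain: Q = Area * SHGC * Irradiance
  Q = 13.6 * 0.58 * 262 = 2066.7 W

2066.7 W


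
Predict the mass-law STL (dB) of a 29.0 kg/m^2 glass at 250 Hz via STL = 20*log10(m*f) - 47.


Mass law: STL = 20 * log10(m * f) - 47
  m * f = 29.0 * 250 = 7250
  log10(7250) = 3.86034
  STL = 20 * 3.86034 - 47 = 77.2068 - 47 = 30.2 dB

30.2 dB


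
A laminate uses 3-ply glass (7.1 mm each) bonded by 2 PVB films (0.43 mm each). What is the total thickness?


Total thickness = glass contribution + PVB contribution
  Glass: 3 * 7.1 = 21.3 mm
  PVB: 2 * 0.43 = 0.86 mm
  Total = 21.3 + 0.86 = 22.16 mm

22.16 mm


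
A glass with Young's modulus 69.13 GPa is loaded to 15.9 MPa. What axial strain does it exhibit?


Rearrange E = sigma / epsilon:
  epsilon = sigma / E
  E (MPa) = 69.13 * 1000 = 69130
  epsilon = 15.9 / 69130 = 0.00023

0.00023


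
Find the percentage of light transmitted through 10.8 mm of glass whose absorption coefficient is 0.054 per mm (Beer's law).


Beer-Lambert law: T = exp(-alpha * thickness)
  exponent = -0.054 * 10.8 = -0.5832
  T = exp(-0.5832) = 0.5581
  Percentage = 0.5581 * 100 = 55.81%

55.81%


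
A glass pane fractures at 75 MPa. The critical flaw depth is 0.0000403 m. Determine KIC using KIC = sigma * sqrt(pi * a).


Fracture toughness: KIC = sigma * sqrt(pi * a)
  pi * a = pi * 0.0000403 = 0.000126606
  sqrt(pi * a) = 0.011252
  KIC = 75 * 0.011252 = 0.844 MPa*sqrt(m)

0.844 MPa*sqrt(m)


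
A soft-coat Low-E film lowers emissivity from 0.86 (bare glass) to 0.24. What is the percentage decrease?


Percentage reduction = (1 - coated/uncoated) * 100
  Ratio = 0.24 / 0.86 = 0.2791
  Reduction = (1 - 0.2791) * 100 = 72.1%

72.1%


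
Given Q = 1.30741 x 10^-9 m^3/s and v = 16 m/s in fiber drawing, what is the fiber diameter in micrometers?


Cross-sectional area from continuity:
  A = Q / v = 1.30741 x 10^-9 / 16 = 8.171312 x 10^-11 m^2
Diameter from circular cross-section:
  d = sqrt(4A / pi) * 10^6 (m -> um)
  d = sqrt(4 * 8.171312 x 10^-11 / pi) * 10^6 = 10.2 um

10.2 um


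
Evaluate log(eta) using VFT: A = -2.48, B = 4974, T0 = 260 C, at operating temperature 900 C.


VFT equation: log(eta) = A + B / (T - T0)
  T - T0 = 900 - 260 = 640
  B / (T - T0) = 4974 / 640 = 7.772
  log(eta) = -2.48 + 7.772 = 5.292

5.292


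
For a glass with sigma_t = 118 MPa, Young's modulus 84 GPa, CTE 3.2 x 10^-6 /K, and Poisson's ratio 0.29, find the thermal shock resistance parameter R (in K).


Thermal shock resistance: R = sigma * (1 - nu) / (E * alpha)
  Numerator = 118 * (1 - 0.29) = 83.78
  Denominator = 84 * 1000 * (3.2 x 10^-6) = 0.2688
  R = 83.78 / 0.2688 = 311.7 K

311.7 K


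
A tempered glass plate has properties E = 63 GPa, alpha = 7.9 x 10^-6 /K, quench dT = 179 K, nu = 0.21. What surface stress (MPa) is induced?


Tempering stress: sigma = E * alpha * dT / (1 - nu)
  E (MPa) = 63 * 1000 = 63000
  Numerator = 63000 * (7.9 x 10^-6) * 179 = 89.0883
  Denominator = 1 - 0.21 = 0.79
  sigma = 89.0883 / 0.79 = 112.8 MPa

112.8 MPa


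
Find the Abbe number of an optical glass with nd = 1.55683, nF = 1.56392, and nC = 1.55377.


Abbe number formula: Vd = (nd - 1) / (nF - nC)
  nd - 1 = 1.55683 - 1 = 0.55683
  nF - nC = 1.56392 - 1.55377 = 0.01015
  Vd = 0.55683 / 0.01015 = 54.86

54.86


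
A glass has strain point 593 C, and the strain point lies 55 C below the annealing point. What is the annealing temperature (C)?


T_anneal = T_strain + gap:
  T_anneal = 593 + 55 = 648 C

648 C


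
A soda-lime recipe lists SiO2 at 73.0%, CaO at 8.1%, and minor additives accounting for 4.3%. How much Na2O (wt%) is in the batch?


Pieces sum to 100%:
  Na2O = 100 - (SiO2 + CaO + others)
  Na2O = 100 - (73.0 + 8.1 + 4.3) = 14.6%

14.6%


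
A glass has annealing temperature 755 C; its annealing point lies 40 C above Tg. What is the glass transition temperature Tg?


Rearrange T_anneal = Tg + offset for Tg:
  Tg = T_anneal - offset = 755 - 40 = 715 C

715 C


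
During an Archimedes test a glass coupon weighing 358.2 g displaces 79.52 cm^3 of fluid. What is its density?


Use the definition of density:
  rho = mass / volume
  rho = 358.2 / 79.52 = 4.505 g/cm^3

4.505 g/cm^3


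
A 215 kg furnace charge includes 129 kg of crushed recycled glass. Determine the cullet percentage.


Cullet ratio = (cullet mass / total batch mass) * 100
  Ratio = 129 / 215 * 100 = 60.0%

60.0%


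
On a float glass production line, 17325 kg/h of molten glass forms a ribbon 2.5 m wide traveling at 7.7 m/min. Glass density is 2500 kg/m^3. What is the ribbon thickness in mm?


Ribbon cross-section from mass balance:
  Volume rate = throughput / density = 17325 / 2500 = 6.93 m^3/h
  thickness = volume rate / (speed * 60 * width), i.e.
  thickness = throughput / (60 * speed * width * density) * 1000
  thickness = 17325 / (60 * 7.7 * 2.5 * 2500) * 1000 = 6.0 mm

6.0 mm


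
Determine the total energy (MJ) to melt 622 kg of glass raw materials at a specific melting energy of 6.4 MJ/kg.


Total energy = mass * specific energy
  E = 622 * 6.4 = 3980.8 MJ

3980.8 MJ


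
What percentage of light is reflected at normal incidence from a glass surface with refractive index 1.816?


Fresnel reflectance at normal incidence:
  R = ((n - 1)/(n + 1))^2
  (n - 1)/(n + 1) = (1.816 - 1)/(1.816 + 1) = 0.289773
  R = 0.289773^2 = 0.0839684
  R(%) = 0.0839684 * 100 = 8.397%

8.397%


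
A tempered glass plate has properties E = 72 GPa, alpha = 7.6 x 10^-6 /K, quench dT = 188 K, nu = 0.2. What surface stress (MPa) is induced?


Tempering stress: sigma = E * alpha * dT / (1 - nu)
  E (MPa) = 72 * 1000 = 72000
  Numerator = 72000 * (7.6 x 10^-6) * 188 = 102.8736
  Denominator = 1 - 0.2 = 0.8
  sigma = 102.8736 / 0.8 = 128.6 MPa

128.6 MPa


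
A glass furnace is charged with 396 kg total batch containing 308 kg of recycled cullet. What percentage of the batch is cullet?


Cullet ratio = (cullet mass / total batch mass) * 100
  Ratio = 308 / 396 * 100 = 77.78%

77.78%


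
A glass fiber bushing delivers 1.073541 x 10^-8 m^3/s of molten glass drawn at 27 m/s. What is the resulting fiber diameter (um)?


Cross-sectional area from continuity:
  A = Q / v = 1.073541 x 10^-8 / 27 = 3.976078 x 10^-10 m^2
Diameter from circular cross-section:
  d = sqrt(4A / pi) * 10^6 (m -> um)
  d = sqrt(4 * 3.976078 x 10^-10 / pi) * 10^6 = 22.5 um

22.5 um


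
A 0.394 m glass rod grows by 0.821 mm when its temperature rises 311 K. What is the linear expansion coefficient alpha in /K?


Rearrange dL = alpha * L0 * dT for alpha:
  alpha = dL / (L0 * dT)
  alpha = (0.821 / 1000) / (0.394 * 311) = 0.0000067 /K = 6.7 x 10^-6 /K

6.7 x 10^-6 /K


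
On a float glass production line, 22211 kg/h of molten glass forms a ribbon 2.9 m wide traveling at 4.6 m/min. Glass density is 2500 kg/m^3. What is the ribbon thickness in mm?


Ribbon cross-section from mass balance:
  Volume rate = throughput / density = 22211 / 2500 = 8.8844 m^3/h
  thickness = volume rate / (speed * 60 * width), i.e.
  thickness = throughput / (60 * speed * width * density) * 1000
  thickness = 22211 / (60 * 4.6 * 2.9 * 2500) * 1000 = 11.1 mm

11.1 mm


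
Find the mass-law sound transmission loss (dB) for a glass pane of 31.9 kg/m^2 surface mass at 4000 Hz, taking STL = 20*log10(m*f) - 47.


Mass law: STL = 20 * log10(m * f) - 47
  m * f = 31.9 * 4000 = 127600
  log10(127600) = 5.10585
  STL = 20 * 5.10585 - 47 = 102.117 - 47 = 55.1 dB

55.1 dB


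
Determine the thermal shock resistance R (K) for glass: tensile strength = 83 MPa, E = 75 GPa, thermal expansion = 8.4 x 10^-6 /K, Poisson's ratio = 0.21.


Thermal shock resistance: R = sigma * (1 - nu) / (E * alpha)
  Numerator = 83 * (1 - 0.21) = 65.57
  Denominator = 75 * 1000 * (8.4 x 10^-6) = 0.63
  R = 65.57 / 0.63 = 104.1 K

104.1 K


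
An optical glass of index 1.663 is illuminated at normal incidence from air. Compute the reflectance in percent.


Fresnel reflectance at normal incidence:
  R = ((n - 1)/(n + 1))^2
  (n - 1)/(n + 1) = (1.663 - 1)/(1.663 + 1) = 0.248967
  R = 0.248967^2 = 0.0619846
  R(%) = 0.0619846 * 100 = 6.198%

6.198%


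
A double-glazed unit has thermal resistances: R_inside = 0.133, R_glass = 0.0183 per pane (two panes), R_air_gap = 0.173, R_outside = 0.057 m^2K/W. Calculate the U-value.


Total thermal resistance (series):
  R_total = R_in + R_glass + R_air + R_glass + R_out
  R_total = 0.133 + 0.0183 + 0.173 + 0.0183 + 0.057 = 0.3996 m^2K/W
U-value = 1 / R_total = 1 / 0.3996 = 2.503 W/m^2K

2.503 W/m^2K


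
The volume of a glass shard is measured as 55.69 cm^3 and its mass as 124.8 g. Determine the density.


Use the definition of density:
  rho = mass / volume
  rho = 124.8 / 55.69 = 2.241 g/cm^3

2.241 g/cm^3


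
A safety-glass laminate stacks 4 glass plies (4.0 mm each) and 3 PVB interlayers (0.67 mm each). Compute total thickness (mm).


Total thickness = glass contribution + PVB contribution
  Glass: 4 * 4.0 = 16.0 mm
  PVB: 3 * 0.67 = 2.01 mm
  Total = 16.0 + 2.01 = 18.01 mm

18.01 mm


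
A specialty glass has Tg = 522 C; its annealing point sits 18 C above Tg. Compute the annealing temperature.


The annealing temperature is Tg plus the offset:
  T_anneal = 522 + 18 = 540 C

540 C


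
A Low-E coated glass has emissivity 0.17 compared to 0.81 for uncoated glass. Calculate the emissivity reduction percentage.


Percentage reduction = (1 - coated/uncoated) * 100
  Ratio = 0.17 / 0.81 = 0.2099
  Reduction = (1 - 0.2099) * 100 = 79.0%

79.0%


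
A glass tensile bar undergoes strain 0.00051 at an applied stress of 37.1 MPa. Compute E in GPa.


Young's modulus: E = stress / strain
  E = 37.1 MPa / 0.00051 = 72745.1 MPa
Convert to GPa: 72745.1 / 1000 = 72.75 GPa

72.75 GPa


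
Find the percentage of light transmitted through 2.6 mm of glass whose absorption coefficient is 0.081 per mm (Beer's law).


Beer-Lambert law: T = exp(-alpha * thickness)
  exponent = -0.081 * 2.6 = -0.2106
  T = exp(-0.2106) = 0.8101
  Percentage = 0.8101 * 100 = 81.01%

81.01%


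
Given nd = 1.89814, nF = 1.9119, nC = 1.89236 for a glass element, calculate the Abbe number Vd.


Abbe number formula: Vd = (nd - 1) / (nF - nC)
  nd - 1 = 1.89814 - 1 = 0.89814
  nF - nC = 1.9119 - 1.89236 = 0.01954
  Vd = 0.89814 / 0.01954 = 45.96

45.96


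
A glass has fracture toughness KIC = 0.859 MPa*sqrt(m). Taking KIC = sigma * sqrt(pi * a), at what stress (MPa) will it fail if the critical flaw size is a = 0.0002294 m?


Rearrange KIC = sigma * sqrt(pi * a):
  sigma = KIC / sqrt(pi * a)
  sqrt(pi * 0.0002294) = 0.026846
  sigma = 0.859 / 0.026846 = 32.0 MPa

32.0 MPa


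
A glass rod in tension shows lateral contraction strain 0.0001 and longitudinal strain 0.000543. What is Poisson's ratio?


Poisson's ratio: nu = lateral strain / axial strain
  nu = 0.0001 / 0.000543 = 0.1842

0.1842


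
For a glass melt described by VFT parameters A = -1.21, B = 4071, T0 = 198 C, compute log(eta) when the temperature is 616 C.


VFT equation: log(eta) = A + B / (T - T0)
  T - T0 = 616 - 198 = 418
  B / (T - T0) = 4071 / 418 = 9.739
  log(eta) = -1.21 + 9.739 = 8.529

8.529


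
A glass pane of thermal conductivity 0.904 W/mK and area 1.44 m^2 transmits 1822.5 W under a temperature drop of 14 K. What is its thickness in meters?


Fourier's law: t = k * A * dT / Q
  t = 0.904 * 1.44 * 14 / 1822.5
  t = 18.22464 / 1822.5 = 0.01 m

0.01 m


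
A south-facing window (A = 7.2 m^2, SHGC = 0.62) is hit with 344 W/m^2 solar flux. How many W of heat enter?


Solar heat gain: Q = Area * SHGC * Irradiance
  Q = 7.2 * 0.62 * 344 = 1535.6 W

1535.6 W


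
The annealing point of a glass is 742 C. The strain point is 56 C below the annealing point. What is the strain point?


Strain point = annealing point - difference:
  T_strain = 742 - 56 = 686 C

686 C


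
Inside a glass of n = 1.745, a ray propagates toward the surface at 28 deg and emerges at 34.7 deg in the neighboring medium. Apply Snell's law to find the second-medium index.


Apply Snell's law: n1 * sin(theta1) = n2 * sin(theta2)
  n2 = n1 * sin(theta1) / sin(theta2)
  sin(28) = 0.469472
  sin(34.7) = 0.56928
  n2 = 1.745 * 0.469472 / 0.56928 = 1.4391

1.4391


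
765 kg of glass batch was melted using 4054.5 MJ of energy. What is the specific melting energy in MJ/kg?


Rearrange E = m * s for s:
  s = E / m
  s = 4054.5 / 765 = 5.3 MJ/kg

5.3 MJ/kg


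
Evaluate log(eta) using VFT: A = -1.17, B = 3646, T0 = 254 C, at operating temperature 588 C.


VFT equation: log(eta) = A + B / (T - T0)
  T - T0 = 588 - 254 = 334
  B / (T - T0) = 3646 / 334 = 10.916
  log(eta) = -1.17 + 10.916 = 9.746

9.746


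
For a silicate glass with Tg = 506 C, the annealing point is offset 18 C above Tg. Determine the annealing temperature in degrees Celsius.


The annealing temperature is Tg plus the offset:
  T_anneal = 506 + 18 = 524 C

524 C


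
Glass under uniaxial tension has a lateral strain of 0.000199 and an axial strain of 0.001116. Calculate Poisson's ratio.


Poisson's ratio: nu = lateral strain / axial strain
  nu = 0.000199 / 0.001116 = 0.1783

0.1783


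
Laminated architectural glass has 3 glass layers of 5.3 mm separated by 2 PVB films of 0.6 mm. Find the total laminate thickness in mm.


Total thickness = glass contribution + PVB contribution
  Glass: 3 * 5.3 = 15.9 mm
  PVB: 2 * 0.6 = 1.2 mm
  Total = 15.9 + 1.2 = 17.1 mm

17.1 mm


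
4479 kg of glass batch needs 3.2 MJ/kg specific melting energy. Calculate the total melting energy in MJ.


Total energy = mass * specific energy
  E = 4479 * 3.2 = 14332.8 MJ

14332.8 MJ


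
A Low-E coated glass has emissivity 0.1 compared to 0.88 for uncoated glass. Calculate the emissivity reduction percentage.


Percentage reduction = (1 - coated/uncoated) * 100
  Ratio = 0.1 / 0.88 = 0.1136
  Reduction = (1 - 0.1136) * 100 = 88.6%

88.6%


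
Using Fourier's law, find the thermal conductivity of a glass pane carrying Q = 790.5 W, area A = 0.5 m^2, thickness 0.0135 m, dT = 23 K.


Fourier's law rearranged: k = Q * t / (A * dT)
  Numerator = 790.5 * 0.0135 = 10.67175
  Denominator = 0.5 * 23 = 11.5
  k = 10.67175 / 11.5 = 0.928 W/mK

0.928 W/mK


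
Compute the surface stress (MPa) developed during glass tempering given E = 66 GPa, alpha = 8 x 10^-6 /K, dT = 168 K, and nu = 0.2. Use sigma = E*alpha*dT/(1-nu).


Tempering stress: sigma = E * alpha * dT / (1 - nu)
  E (MPa) = 66 * 1000 = 66000
  Numerator = 66000 * (8 x 10^-6) * 168 = 88.704
  Denominator = 1 - 0.2 = 0.8
  sigma = 88.704 / 0.8 = 110.9 MPa

110.9 MPa


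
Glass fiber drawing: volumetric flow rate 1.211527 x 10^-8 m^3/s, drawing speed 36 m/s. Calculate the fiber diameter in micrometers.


Cross-sectional area from continuity:
  A = Q / v = 1.211527 x 10^-8 / 36 = 3.365353 x 10^-10 m^2
Diameter from circular cross-section:
  d = sqrt(4A / pi) * 10^6 (m -> um)
  d = sqrt(4 * 3.365353 x 10^-10 / pi) * 10^6 = 20.7 um

20.7 um


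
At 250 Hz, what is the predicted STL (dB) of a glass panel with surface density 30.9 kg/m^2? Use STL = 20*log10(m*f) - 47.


Mass law: STL = 20 * log10(m * f) - 47
  m * f = 30.9 * 250 = 7725
  log10(7725) = 3.8879
  STL = 20 * 3.8879 - 47 = 77.758 - 47 = 30.8 dB

30.8 dB


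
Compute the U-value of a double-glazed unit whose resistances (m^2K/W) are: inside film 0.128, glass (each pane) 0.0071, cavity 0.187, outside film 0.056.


Total thermal resistance (series):
  R_total = R_in + R_glass + R_air + R_glass + R_out
  R_total = 0.128 + 0.0071 + 0.187 + 0.0071 + 0.056 = 0.3852 m^2K/W
U-value = 1 / R_total = 1 / 0.3852 = 2.596 W/m^2K

2.596 W/m^2K


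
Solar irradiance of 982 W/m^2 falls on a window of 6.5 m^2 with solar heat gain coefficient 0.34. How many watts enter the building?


Solar heat gain: Q = Area * SHGC * Irradiance
  Q = 6.5 * 0.34 * 982 = 2170.2 W

2170.2 W


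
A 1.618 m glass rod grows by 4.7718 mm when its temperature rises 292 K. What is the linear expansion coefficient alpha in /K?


Rearrange dL = alpha * L0 * dT for alpha:
  alpha = dL / (L0 * dT)
  alpha = (4.7718 / 1000) / (1.618 * 292) = 0.0000101 /K = 1.01 x 10^-5 /K

1.01 x 10^-5 /K


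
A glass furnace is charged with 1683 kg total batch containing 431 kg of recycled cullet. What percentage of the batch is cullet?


Cullet ratio = (cullet mass / total batch mass) * 100
  Ratio = 431 / 1683 * 100 = 25.61%

25.61%


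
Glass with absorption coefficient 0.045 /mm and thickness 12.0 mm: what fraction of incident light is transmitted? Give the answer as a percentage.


Beer-Lambert law: T = exp(-alpha * thickness)
  exponent = -0.045 * 12.0 = -0.54
  T = exp(-0.54) = 0.5827
  Percentage = 0.5827 * 100 = 58.27%

58.27%


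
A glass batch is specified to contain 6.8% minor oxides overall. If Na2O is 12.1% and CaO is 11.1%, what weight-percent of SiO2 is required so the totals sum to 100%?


Known pieces sum to 100%:
  SiO2 = 100 - (others + Na2O + CaO)
  SiO2 = 100 - (6.8 + 12.1 + 11.1) = 70.0%

70.0%


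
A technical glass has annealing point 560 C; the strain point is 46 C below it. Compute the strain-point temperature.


Strain point = annealing point - difference:
  T_strain = 560 - 46 = 514 C

514 C


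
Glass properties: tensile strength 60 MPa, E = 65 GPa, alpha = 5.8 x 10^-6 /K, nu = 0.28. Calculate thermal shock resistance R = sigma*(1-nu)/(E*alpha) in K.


Thermal shock resistance: R = sigma * (1 - nu) / (E * alpha)
  Numerator = 60 * (1 - 0.28) = 43.2
  Denominator = 65 * 1000 * (5.8 x 10^-6) = 0.377
  R = 43.2 / 0.377 = 114.6 K

114.6 K


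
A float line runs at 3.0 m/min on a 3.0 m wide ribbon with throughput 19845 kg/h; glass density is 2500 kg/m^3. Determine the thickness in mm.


Ribbon cross-section from mass balance:
  Volume rate = throughput / density = 19845 / 2500 = 7.938 m^3/h
  thickness = volume rate / (speed * 60 * width), i.e.
  thickness = throughput / (60 * speed * width * density) * 1000
  thickness = 19845 / (60 * 3.0 * 3.0 * 2500) * 1000 = 14.7 mm

14.7 mm


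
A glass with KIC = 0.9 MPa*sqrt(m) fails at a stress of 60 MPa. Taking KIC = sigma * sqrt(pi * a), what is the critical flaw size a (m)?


Rearrange KIC = sigma * sqrt(pi * a):
  sqrt(pi * a) = KIC / sigma
  sqrt(pi * a) = 0.9 / 60 = 0.015
  a = (KIC / sigma)^2 / pi
  a = 0.015^2 / pi = 0.0000716 m

0.0000716 m


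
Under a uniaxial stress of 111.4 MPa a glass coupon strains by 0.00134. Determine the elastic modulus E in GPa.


Young's modulus: E = stress / strain
  E = 111.4 MPa / 0.00134 = 83134.33 MPa
Convert to GPa: 83134.33 / 1000 = 83.13 GPa

83.13 GPa


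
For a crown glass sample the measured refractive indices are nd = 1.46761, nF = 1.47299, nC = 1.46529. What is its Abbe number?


Abbe number formula: Vd = (nd - 1) / (nF - nC)
  nd - 1 = 1.46761 - 1 = 0.46761
  nF - nC = 1.47299 - 1.46529 = 0.0077
  Vd = 0.46761 / 0.0077 = 60.73

60.73


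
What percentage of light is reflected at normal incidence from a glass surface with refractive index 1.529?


Fresnel reflectance at normal incidence:
  R = ((n - 1)/(n + 1))^2
  (n - 1)/(n + 1) = (1.529 - 1)/(1.529 + 1) = 0.209174
  R = 0.209174^2 = 0.0437538
  R(%) = 0.0437538 * 100 = 4.375%

4.375%


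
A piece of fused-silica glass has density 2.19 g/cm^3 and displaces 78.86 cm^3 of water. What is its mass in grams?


Rearrange rho = m / V:
  m = rho * V
  m = 2.19 * 78.86 = 172.703 g

172.703 g


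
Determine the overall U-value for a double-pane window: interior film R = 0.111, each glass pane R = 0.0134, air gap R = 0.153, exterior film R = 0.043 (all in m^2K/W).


Total thermal resistance (series):
  R_total = R_in + R_glass + R_air + R_glass + R_out
  R_total = 0.111 + 0.0134 + 0.153 + 0.0134 + 0.043 = 0.3338 m^2K/W
U-value = 1 / R_total = 1 / 0.3338 = 2.996 W/m^2K

2.996 W/m^2K


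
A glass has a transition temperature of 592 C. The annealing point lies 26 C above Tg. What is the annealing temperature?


The annealing temperature is Tg plus the offset:
  T_anneal = 592 + 26 = 618 C

618 C


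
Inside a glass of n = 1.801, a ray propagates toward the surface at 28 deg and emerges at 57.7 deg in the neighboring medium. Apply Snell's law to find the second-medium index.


Apply Snell's law: n1 * sin(theta1) = n2 * sin(theta2)
  n2 = n1 * sin(theta1) / sin(theta2)
  sin(28) = 0.469472
  sin(57.7) = 0.845262
  n2 = 1.801 * 0.469472 / 0.845262 = 1.0003

1.0003


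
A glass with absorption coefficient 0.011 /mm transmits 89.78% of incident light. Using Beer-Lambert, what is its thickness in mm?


Rearrange T = exp(-alpha * thickness):
  thickness = -ln(T) / alpha
  T = 89.78/100 = 0.8978
  ln(T) = -0.10781
  -ln(T) = 0.10781
  thickness = 0.10781 / 0.011 = 9.8 mm

9.8 mm


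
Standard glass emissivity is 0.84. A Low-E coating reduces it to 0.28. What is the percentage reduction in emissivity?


Percentage reduction = (1 - coated/uncoated) * 100
  Ratio = 0.28 / 0.84 = 0.3333
  Reduction = (1 - 0.3333) * 100 = 66.7%

66.7%


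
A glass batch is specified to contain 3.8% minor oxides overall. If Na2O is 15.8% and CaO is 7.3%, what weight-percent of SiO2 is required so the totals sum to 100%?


Known pieces sum to 100%:
  SiO2 = 100 - (others + Na2O + CaO)
  SiO2 = 100 - (3.8 + 15.8 + 7.3) = 73.1%

73.1%


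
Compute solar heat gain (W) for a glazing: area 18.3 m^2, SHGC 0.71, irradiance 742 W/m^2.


Solar heat gain: Q = Area * SHGC * Irradiance
  Q = 18.3 * 0.71 * 742 = 9640.8 W

9640.8 W


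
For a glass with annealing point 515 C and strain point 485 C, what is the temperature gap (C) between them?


Gap = T_anneal - T_strain:
  gap = 515 - 485 = 30 C

30 C


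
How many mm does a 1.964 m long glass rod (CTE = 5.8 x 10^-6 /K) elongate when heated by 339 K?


Thermal expansion formula: dL = alpha * L0 * dT
  dL = (5.8 x 10^-6) * 1.964 * 339 = 0.00386162 m
Convert to mm: 0.00386162 * 1000 = 3.8616 mm

3.8616 mm


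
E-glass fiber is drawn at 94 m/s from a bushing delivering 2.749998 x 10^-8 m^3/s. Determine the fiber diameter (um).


Cross-sectional area from continuity:
  A = Q / v = 2.749998 x 10^-8 / 94 = 2.92553 x 10^-10 m^2
Diameter from circular cross-section:
  d = sqrt(4A / pi) * 10^6 (m -> um)
  d = sqrt(4 * 2.92553 x 10^-10 / pi) * 10^6 = 19.3 um

19.3 um


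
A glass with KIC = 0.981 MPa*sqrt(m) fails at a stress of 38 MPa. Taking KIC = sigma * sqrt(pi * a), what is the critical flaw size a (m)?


Rearrange KIC = sigma * sqrt(pi * a):
  sqrt(pi * a) = KIC / sigma
  sqrt(pi * a) = 0.981 / 38 = 0.025816
  a = (KIC / sigma)^2 / pi
  a = 0.025816^2 / pi = 0.0002121 m

0.0002121 m


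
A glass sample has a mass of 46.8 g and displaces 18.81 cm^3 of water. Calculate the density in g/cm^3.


Use the definition of density:
  rho = mass / volume
  rho = 46.8 / 18.81 = 2.488 g/cm^3

2.488 g/cm^3


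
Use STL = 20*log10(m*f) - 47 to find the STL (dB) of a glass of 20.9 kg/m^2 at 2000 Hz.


Mass law: STL = 20 * log10(m * f) - 47
  m * f = 20.9 * 2000 = 41800
  log10(41800) = 4.62118
  STL = 20 * 4.62118 - 47 = 92.4236 - 47 = 45.4 dB

45.4 dB


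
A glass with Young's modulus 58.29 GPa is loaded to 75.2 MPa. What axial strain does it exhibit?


Rearrange E = sigma / epsilon:
  epsilon = sigma / E
  E (MPa) = 58.29 * 1000 = 58290
  epsilon = 75.2 / 58290 = 0.00129

0.00129


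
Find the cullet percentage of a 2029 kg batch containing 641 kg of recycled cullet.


Cullet ratio = (cullet mass / total batch mass) * 100
  Ratio = 641 / 2029 * 100 = 31.59%

31.59%


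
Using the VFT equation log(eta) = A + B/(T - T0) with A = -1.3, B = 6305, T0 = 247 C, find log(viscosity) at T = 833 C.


VFT equation: log(eta) = A + B / (T - T0)
  T - T0 = 833 - 247 = 586
  B / (T - T0) = 6305 / 586 = 10.759
  log(eta) = -1.3 + 10.759 = 9.459

9.459


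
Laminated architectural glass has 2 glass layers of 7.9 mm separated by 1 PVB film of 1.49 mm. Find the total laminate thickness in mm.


Total thickness = glass contribution + PVB contribution
  Glass: 2 * 7.9 = 15.8 mm
  PVB: 1 * 1.49 = 1.49 mm
  Total = 15.8 + 1.49 = 17.29 mm

17.29 mm


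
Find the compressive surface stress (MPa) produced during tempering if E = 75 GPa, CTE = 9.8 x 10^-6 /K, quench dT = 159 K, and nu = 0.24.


Tempering stress: sigma = E * alpha * dT / (1 - nu)
  E (MPa) = 75 * 1000 = 75000
  Numerator = 75000 * (9.8 x 10^-6) * 159 = 116.865
  Denominator = 1 - 0.24 = 0.76
  sigma = 116.865 / 0.76 = 153.8 MPa

153.8 MPa


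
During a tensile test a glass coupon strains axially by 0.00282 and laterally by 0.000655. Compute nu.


Poisson's ratio: nu = lateral strain / axial strain
  nu = 0.000655 / 0.00282 = 0.2323

0.2323


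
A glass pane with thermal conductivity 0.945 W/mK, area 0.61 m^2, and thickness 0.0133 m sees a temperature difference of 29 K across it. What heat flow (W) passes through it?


Fourier's law: Q = k * A * dT / t
  Q = 0.945 * 0.61 * 29 / 0.0133
  Q = 16.71705 / 0.0133 = 1256.9 W

1256.9 W


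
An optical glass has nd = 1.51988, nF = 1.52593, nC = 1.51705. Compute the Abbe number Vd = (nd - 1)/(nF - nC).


Abbe number formula: Vd = (nd - 1) / (nF - nC)
  nd - 1 = 1.51988 - 1 = 0.51988
  nF - nC = 1.52593 - 1.51705 = 0.00888
  Vd = 0.51988 / 0.00888 = 58.55

58.55


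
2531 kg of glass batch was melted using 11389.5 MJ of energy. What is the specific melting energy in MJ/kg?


Rearrange E = m * s for s:
  s = E / m
  s = 11389.5 / 2531 = 4.5 MJ/kg

4.5 MJ/kg


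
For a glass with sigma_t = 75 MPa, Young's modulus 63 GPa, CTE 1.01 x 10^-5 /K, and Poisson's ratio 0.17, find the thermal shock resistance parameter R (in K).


Thermal shock resistance: R = sigma * (1 - nu) / (E * alpha)
  Numerator = 75 * (1 - 0.17) = 62.25
  Denominator = 63 * 1000 * (1.01 x 10^-5) = 0.6363
  R = 62.25 / 0.6363 = 97.8 K

97.8 K


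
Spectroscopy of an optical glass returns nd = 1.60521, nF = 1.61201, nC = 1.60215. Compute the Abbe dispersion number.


Abbe number formula: Vd = (nd - 1) / (nF - nC)
  nd - 1 = 1.60521 - 1 = 0.60521
  nF - nC = 1.61201 - 1.60215 = 0.00986
  Vd = 0.60521 / 0.00986 = 61.38

61.38


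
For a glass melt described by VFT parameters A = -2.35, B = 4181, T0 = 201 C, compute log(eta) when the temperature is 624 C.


VFT equation: log(eta) = A + B / (T - T0)
  T - T0 = 624 - 201 = 423
  B / (T - T0) = 4181 / 423 = 9.884
  log(eta) = -2.35 + 9.884 = 7.534

7.534


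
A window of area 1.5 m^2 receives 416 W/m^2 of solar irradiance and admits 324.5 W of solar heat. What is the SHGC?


Rearrange Q = Area * SHGC * Irradiance:
  SHGC = Q / (Area * Irradiance)
  SHGC = 324.5 / (1.5 * 416) = 0.52

0.52


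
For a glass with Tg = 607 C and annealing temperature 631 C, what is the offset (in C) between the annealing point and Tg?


Offset = T_anneal - Tg:
  offset = 631 - 607 = 24 C

24 C


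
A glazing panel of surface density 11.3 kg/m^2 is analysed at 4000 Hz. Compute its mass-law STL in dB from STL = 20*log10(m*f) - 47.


Mass law: STL = 20 * log10(m * f) - 47
  m * f = 11.3 * 4000 = 45200
  log10(45200) = 4.65514
  STL = 20 * 4.65514 - 47 = 93.1028 - 47 = 46.1 dB

46.1 dB


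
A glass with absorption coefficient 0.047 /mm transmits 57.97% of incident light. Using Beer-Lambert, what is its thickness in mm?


Rearrange T = exp(-alpha * thickness):
  thickness = -ln(T) / alpha
  T = 57.97/100 = 0.5797
  ln(T) = -0.54524
  -ln(T) = 0.54524
  thickness = 0.54524 / 0.047 = 11.6 mm

11.6 mm


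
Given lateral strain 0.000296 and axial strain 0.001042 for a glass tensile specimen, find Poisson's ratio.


Poisson's ratio: nu = lateral strain / axial strain
  nu = 0.000296 / 0.001042 = 0.2841

0.2841


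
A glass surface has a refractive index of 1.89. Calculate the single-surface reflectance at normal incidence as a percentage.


Fresnel reflectance at normal incidence:
  R = ((n - 1)/(n + 1))^2
  (n - 1)/(n + 1) = (1.89 - 1)/(1.89 + 1) = 0.307958
  R = 0.307958^2 = 0.0948381
  R(%) = 0.0948381 * 100 = 9.484%

9.484%


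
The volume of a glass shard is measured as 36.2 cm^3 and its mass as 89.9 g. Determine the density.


Use the definition of density:
  rho = mass / volume
  rho = 89.9 / 36.2 = 2.483 g/cm^3

2.483 g/cm^3


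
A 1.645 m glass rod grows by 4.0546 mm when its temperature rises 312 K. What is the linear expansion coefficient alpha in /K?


Rearrange dL = alpha * L0 * dT for alpha:
  alpha = dL / (L0 * dT)
  alpha = (4.0546 / 1000) / (1.645 * 312) = 0.0000079 /K = 7.9 x 10^-6 /K

7.9 x 10^-6 /K


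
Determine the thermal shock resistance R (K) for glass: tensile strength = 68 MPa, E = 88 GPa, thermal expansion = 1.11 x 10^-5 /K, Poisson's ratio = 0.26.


Thermal shock resistance: R = sigma * (1 - nu) / (E * alpha)
  Numerator = 68 * (1 - 0.26) = 50.32
  Denominator = 88 * 1000 * (1.11 x 10^-5) = 0.9768
  R = 50.32 / 0.9768 = 51.5 K

51.5 K


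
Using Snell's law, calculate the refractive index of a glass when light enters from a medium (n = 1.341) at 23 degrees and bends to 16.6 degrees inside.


Apply Snell's law: n1 * sin(theta1) = n2 * sin(theta2)
  n2 = n1 * sin(theta1) / sin(theta2)
  sin(23) = 0.390731
  sin(16.6) = 0.285688
  n2 = 1.341 * 0.390731 / 0.285688 = 1.8341

1.8341


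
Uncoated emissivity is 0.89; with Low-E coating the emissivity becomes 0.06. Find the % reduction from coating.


Percentage reduction = (1 - coated/uncoated) * 100
  Ratio = 0.06 / 0.89 = 0.0674
  Reduction = (1 - 0.0674) * 100 = 93.3%

93.3%


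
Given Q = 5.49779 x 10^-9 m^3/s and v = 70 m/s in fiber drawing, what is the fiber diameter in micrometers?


Cross-sectional area from continuity:
  A = Q / v = 5.49779 x 10^-9 / 70 = 7.853986 x 10^-11 m^2
Diameter from circular cross-section:
  d = sqrt(4A / pi) * 10^6 (m -> um)
  d = sqrt(4 * 7.853986 x 10^-11 / pi) * 10^6 = 10.0 um

10.0 um
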